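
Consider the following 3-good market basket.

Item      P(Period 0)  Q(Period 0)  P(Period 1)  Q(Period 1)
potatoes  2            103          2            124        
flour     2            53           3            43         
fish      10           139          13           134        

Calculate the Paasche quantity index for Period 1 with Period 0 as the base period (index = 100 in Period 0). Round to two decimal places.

Paasche quantity index uses current-period prices as weights.
ΣP(Period 1)·Q(Period 1) = 2×124 + 3×43 + 13×134 = 248 + 129 + 1742 = 2119
ΣP(Period 1)·Q(Period 0) = 2×103 + 3×53 + 13×139 = 206 + 159 + 1807 = 2172
Index = 2119 / 2172 × 100 = 97.5599

97.56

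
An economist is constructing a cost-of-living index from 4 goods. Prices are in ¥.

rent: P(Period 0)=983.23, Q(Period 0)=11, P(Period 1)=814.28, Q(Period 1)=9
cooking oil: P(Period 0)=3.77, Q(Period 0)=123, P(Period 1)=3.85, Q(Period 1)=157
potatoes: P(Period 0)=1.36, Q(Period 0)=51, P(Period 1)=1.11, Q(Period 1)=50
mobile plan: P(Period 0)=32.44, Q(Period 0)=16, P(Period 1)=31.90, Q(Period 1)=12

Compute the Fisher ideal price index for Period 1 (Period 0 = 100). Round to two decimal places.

84.41

Laspeyres component (base-period weights):
ΣP(Period 1)Q(Period 0) = 814.28×11 + 3.85×123 + 1.11×51 + 31.90×16 = 8957.08 + 473.55 + 56.61 + 510.4 = 9997.64
ΣP(Period 0)Q(Period 0) = 983.23×11 + 3.77×123 + 1.36×51 + 32.44×16 = 10815.53 + 463.71 + 69.36 + 519.04 = 11867.64
L = 9997.64 / 11867.64 × 100 = 84.2429
Paasche component (current-period weights):
ΣP(Period 1)Q(Period 1) = 814.28×9 + 3.85×157 + 1.11×50 + 31.90×12 = 7328.52 + 604.45 + 55.5 + 382.8 = 8371.27
ΣP(Period 0)Q(Period 1) = 983.23×9 + 3.77×157 + 1.36×50 + 32.44×12 = 8849.07 + 591.89 + 68 + 389.28 = 9898.24
P = 8371.27 / 9898.24 × 100 = 84.5733
Fisher = √(L × P) = √(84.2429 × 84.5733) = 84.4079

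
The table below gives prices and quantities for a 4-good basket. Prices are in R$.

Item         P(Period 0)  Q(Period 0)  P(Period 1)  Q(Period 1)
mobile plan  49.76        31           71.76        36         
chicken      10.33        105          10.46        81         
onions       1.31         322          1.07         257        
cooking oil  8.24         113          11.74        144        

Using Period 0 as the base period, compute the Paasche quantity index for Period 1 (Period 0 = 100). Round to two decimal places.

Paasche quantity index uses current-period prices as weights.
ΣP(Period 1)·Q(Period 1) = 71.76×36 + 10.46×81 + 1.07×257 + 11.74×144 = 2583.36 + 847.26 + 274.99 + 1690.56 = 5396.17
ΣP(Period 1)·Q(Period 0) = 71.76×31 + 10.46×105 + 1.07×322 + 11.74×113 = 2224.56 + 1098.3 + 344.54 + 1326.62 = 4994.02
Index = 5396.17 / 4994.02 × 100 = 108.0526

108.05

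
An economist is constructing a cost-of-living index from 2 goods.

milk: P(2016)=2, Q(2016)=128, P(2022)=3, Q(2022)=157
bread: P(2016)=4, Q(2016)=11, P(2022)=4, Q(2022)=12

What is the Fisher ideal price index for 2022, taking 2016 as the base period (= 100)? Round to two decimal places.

143.02

Laspeyres component (base-period weights):
ΣP(2022)Q(2016) = 3×128 + 4×11 = 384 + 44 = 428
ΣP(2016)Q(2016) = 2×128 + 4×11 = 256 + 44 = 300
L = 428 / 300 × 100 = 142.6667
Paasche component (current-period weights):
ΣP(2022)Q(2022) = 3×157 + 4×12 = 471 + 48 = 519
ΣP(2016)Q(2022) = 2×157 + 4×12 = 314 + 48 = 362
P = 519 / 362 × 100 = 143.3702
Fisher = √(L × P) = √(142.6667 × 143.3702) = 143.0180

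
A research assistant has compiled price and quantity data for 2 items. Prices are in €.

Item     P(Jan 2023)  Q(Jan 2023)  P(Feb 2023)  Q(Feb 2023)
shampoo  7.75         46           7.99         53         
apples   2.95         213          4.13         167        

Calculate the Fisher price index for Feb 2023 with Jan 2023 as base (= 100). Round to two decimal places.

Laspeyres component (base-period weights):
ΣP(Feb 2023)Q(Jan 2023) = 7.99×46 + 4.13×213 = 367.54 + 879.69 = 1247.23
ΣP(Jan 2023)Q(Jan 2023) = 7.75×46 + 2.95×213 = 356.5 + 628.35 = 984.85
L = 1247.23 / 984.85 × 100 = 126.6416
Paasche component (current-period weights):
ΣP(Feb 2023)Q(Feb 2023) = 7.99×53 + 4.13×167 = 423.47 + 689.71 = 1113.18
ΣP(Jan 2023)Q(Feb 2023) = 7.75×53 + 2.95×167 = 410.75 + 492.65 = 903.4
P = 1113.18 / 903.4 × 100 = 123.2212
Fisher = √(L × P) = √(126.6416 × 123.2212) = 124.9197

124.92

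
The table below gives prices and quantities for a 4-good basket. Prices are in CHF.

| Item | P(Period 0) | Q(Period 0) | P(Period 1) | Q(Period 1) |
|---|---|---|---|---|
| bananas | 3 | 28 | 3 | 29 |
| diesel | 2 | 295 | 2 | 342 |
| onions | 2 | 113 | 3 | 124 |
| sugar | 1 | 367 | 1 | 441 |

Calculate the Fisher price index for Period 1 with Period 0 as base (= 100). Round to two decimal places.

Laspeyres component (base-period weights):
ΣP(Period 1)Q(Period 0) = 3×28 + 2×295 + 3×113 + 1×367 = 84 + 590 + 339 + 367 = 1380
ΣP(Period 0)Q(Period 0) = 3×28 + 2×295 + 2×113 + 1×367 = 84 + 590 + 226 + 367 = 1267
L = 1380 / 1267 × 100 = 108.9187
Paasche component (current-period weights):
ΣP(Period 1)Q(Period 1) = 3×29 + 2×342 + 3×124 + 1×441 = 87 + 684 + 372 + 441 = 1584
ΣP(Period 0)Q(Period 1) = 3×29 + 2×342 + 2×124 + 1×441 = 87 + 684 + 248 + 441 = 1460
P = 1584 / 1460 × 100 = 108.4932
Fisher = √(L × P) = √(108.9187 × 108.4932) = 108.7057

108.71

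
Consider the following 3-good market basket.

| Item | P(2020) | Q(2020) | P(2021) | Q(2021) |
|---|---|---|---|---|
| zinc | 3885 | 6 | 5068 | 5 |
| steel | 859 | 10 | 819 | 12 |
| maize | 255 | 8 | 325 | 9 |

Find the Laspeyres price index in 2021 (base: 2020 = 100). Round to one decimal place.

Laspeyres price index uses base-period quantities as weights.
ΣP(2021)·Q(2020) = 5068×6 + 819×10 + 325×8 = 30408 + 8190 + 2600 = 41198
ΣP(2020)·Q(2020) = 3885×6 + 859×10 + 255×8 = 23310 + 8590 + 2040 = 33940
Index = 41198 / 33940 × 100 = 121.3848

121.4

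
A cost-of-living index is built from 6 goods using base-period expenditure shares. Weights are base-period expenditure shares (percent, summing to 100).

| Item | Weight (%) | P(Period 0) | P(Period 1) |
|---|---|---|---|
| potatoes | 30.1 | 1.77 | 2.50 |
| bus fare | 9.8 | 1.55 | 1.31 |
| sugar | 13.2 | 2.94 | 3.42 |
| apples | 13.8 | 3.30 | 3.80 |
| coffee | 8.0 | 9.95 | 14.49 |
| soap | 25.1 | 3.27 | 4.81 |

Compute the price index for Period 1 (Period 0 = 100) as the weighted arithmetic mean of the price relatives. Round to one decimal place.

potatoes: 30.1 × (2.50/1.77) = 30.1 × 1.412429 = 42.5141
bus fare: 9.8 × (1.31/1.55) = 9.8 × 0.845161 = 8.2826
sugar: 13.2 × (3.42/2.94) = 13.2 × 1.163265 = 15.3551
apples: 13.8 × (3.80/3.30) = 13.8 × 1.151515 = 15.8909
coffee: 8.0 × (14.49/9.95) = 8.0 × 1.456281 = 11.6503
soap: 25.1 × (4.81/3.27) = 25.1 × 1.470948 = 36.9208
Index = Σ wᵢ·(p₁ᵢ/p₀ᵢ) = 42.5141 + 8.2826 + 15.3551 + 15.8909 + 11.6503 + 36.9208 = 130.6138

130.6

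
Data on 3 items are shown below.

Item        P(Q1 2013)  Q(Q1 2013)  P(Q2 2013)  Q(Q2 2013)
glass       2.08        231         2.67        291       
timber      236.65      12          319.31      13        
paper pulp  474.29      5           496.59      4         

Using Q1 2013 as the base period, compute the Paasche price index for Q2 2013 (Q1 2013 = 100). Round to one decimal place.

123.9

Paasche price index uses current-period quantities as weights.
ΣP(Q2 2013)·Q(Q2 2013) = 2.67×291 + 319.31×13 + 496.59×4 = 776.97 + 4151.03 + 1986.36 = 6914.36
ΣP(Q1 2013)·Q(Q2 2013) = 2.08×291 + 236.65×13 + 474.29×4 = 605.28 + 3076.45 + 1897.16 = 5578.89
Index = 6914.36 / 5578.89 × 100 = 123.9379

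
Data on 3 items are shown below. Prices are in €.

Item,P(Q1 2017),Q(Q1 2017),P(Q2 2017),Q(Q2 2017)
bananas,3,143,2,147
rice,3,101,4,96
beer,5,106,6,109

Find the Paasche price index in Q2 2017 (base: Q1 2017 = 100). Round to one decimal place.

104.6

Paasche price index uses current-period quantities as weights.
ΣP(Q2 2017)·Q(Q2 2017) = 2×147 + 4×96 + 6×109 = 294 + 384 + 654 = 1332
ΣP(Q1 2017)·Q(Q2 2017) = 3×147 + 3×96 + 5×109 = 441 + 288 + 545 = 1274
Index = 1332 / 1274 × 100 = 104.5526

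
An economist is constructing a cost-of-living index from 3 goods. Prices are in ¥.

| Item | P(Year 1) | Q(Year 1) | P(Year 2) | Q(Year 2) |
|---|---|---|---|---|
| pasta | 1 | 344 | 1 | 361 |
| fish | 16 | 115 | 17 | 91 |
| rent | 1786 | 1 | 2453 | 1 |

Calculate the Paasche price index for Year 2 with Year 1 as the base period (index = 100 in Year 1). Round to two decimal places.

Paasche price index uses current-period quantities as weights.
ΣP(Year 2)·Q(Year 2) = 1×361 + 17×91 + 2453×1 = 361 + 1547 + 2453 = 4361
ΣP(Year 1)·Q(Year 2) = 1×361 + 16×91 + 1786×1 = 361 + 1456 + 1786 = 3603
Index = 4361 / 3603 × 100 = 121.0380

121.04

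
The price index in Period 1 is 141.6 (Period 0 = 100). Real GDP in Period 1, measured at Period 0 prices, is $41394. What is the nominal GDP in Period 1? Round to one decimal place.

58613.9

Nominal = Real × (Index/100) = 41394 × (141.6/100)
        = 41394 × 1.416 = 58613.9040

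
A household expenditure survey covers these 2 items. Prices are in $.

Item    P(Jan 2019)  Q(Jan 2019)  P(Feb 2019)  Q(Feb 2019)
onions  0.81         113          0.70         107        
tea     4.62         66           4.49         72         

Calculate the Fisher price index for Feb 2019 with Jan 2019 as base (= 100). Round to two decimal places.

Laspeyres component (base-period weights):
ΣP(Feb 2019)Q(Jan 2019) = 0.70×113 + 4.49×66 = 79.1 + 296.34 = 375.44
ΣP(Jan 2019)Q(Jan 2019) = 0.81×113 + 4.62×66 = 91.53 + 304.92 = 396.45
L = 375.44 / 396.45 × 100 = 94.7005
Paasche component (current-period weights):
ΣP(Feb 2019)Q(Feb 2019) = 0.70×107 + 4.49×72 = 74.9 + 323.28 = 398.18
ΣP(Jan 2019)Q(Feb 2019) = 0.81×107 + 4.62×72 = 86.67 + 332.64 = 419.31
P = 398.18 / 419.31 × 100 = 94.9608
Fisher = √(L × P) = √(94.7005 × 94.9608) = 94.8305

94.83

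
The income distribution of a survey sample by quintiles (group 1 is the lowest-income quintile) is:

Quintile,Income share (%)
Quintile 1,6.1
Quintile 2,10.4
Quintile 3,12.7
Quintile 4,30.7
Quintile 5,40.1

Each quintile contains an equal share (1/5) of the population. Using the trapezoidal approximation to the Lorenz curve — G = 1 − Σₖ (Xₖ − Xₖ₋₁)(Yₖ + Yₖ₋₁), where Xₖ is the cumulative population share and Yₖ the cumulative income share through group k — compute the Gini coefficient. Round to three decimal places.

0.353

Cumulative income shares Yₖ: 0.0610, 0.1650, 0.2920, 0.5990, 1.0000
Σ (Xₖ−Xₖ₋₁)(Yₖ+Yₖ₋₁) = (1/5)(0.0610+0.0000) + (1/5)(0.1650+0.0610) + (1/5)(0.2920+0.1650) + (1/5)(0.5990+0.2920) + (1/5)(1.0000+0.5990)
  = 0.0122 + 0.0452 + 0.0914 + 0.1782 + 0.3198 = 0.6468
G = 1 − 0.6468 = 0.3532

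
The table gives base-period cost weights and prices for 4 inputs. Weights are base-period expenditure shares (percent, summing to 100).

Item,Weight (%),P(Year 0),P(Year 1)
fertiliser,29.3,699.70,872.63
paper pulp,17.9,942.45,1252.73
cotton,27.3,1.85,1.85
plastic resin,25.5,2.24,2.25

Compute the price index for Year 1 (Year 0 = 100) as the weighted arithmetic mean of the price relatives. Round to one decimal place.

fertiliser: 29.3 × (872.63/699.70) = 29.3 × 1.247149 = 36.5415
paper pulp: 17.9 × (1252.73/942.45) = 17.9 × 1.329227 = 23.7932
cotton: 27.3 × (1.85/1.85) = 27.3 × 1.000000 = 27.3000
plastic resin: 25.5 × (2.25/2.24) = 25.5 × 1.004464 = 25.6138
Index = Σ wᵢ·(p₁ᵢ/p₀ᵢ) = 36.5415 + 23.7932 + 27.3000 + 25.6138 = 113.2485

113.2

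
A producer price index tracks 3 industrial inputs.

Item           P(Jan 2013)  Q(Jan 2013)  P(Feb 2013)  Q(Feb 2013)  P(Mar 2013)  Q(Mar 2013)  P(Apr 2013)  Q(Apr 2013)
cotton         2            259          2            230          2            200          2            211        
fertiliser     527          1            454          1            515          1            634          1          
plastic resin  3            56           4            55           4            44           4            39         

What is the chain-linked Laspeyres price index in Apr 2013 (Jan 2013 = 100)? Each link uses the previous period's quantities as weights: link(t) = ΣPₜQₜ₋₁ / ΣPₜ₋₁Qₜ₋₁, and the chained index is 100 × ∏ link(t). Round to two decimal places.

Link Jan 2013→Feb 2013:
ΣP(Feb 2013)Q(Jan 2013) = 2×259 + 454×1 + 4×56 = 518 + 454 + 224 = 1196
ΣP(Jan 2013)Q(Jan 2013) = 2×259 + 527×1 + 3×56 = 518 + 527 + 168 = 1213
link = 1196/1213 = 0.985985
Link Feb 2013→Mar 2013:
ΣP(Mar 2013)Q(Feb 2013) = 2×230 + 515×1 + 4×55 = 460 + 515 + 220 = 1195
ΣP(Feb 2013)Q(Feb 2013) = 2×230 + 454×1 + 4×55 = 460 + 454 + 220 = 1134
link = 1195/1134 = 1.053792
Link Mar 2013→Apr 2013:
ΣP(Apr 2013)Q(Mar 2013) = 2×200 + 634×1 + 4×44 = 400 + 634 + 176 = 1210
ΣP(Mar 2013)Q(Mar 2013) = 2×200 + 515×1 + 4×44 = 400 + 515 + 176 = 1091
link = 1210/1091 = 1.109074
Chained index = 100 × 0.985985 × 1.053792 × 1.109074 = 115.2354

115.24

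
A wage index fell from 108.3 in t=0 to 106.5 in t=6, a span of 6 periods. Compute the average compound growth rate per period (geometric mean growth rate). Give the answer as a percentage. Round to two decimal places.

Growth factor = (106.5/108.3)^(1/6) = (0.983380)^(1/6) = 0.997211
Growth rate = 0.997211 − 1 = -0.002789 = -0.2789%

-0.28%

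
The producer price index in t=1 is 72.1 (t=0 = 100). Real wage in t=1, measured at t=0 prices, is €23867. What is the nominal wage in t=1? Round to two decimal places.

17208.11

Nominal = Real × (Index/100) = 23867 × (72.1/100)
        = 23867 × 0.721 = 17208.1070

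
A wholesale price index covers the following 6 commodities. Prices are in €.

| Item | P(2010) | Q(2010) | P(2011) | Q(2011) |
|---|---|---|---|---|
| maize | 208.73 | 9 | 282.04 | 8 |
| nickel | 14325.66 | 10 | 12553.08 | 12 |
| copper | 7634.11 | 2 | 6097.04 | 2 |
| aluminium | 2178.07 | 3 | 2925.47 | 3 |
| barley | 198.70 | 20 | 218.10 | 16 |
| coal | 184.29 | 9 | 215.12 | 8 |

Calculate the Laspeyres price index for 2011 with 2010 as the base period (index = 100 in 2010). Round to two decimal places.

Laspeyres price index uses base-period quantities as weights.
ΣP(2011)·Q(2010) = 282.04×9 + 12553.08×10 + 6097.04×2 + 2925.47×3 + 218.10×20 + 215.12×9 = 2538.36 + 125530.8 + 12194.08 + 8776.41 + 4362 + 1936.08 = 155337.73
ΣP(2010)·Q(2010) = 208.73×9 + 14325.66×10 + 7634.11×2 + 2178.07×3 + 198.70×20 + 184.29×9 = 1878.57 + 143256.6 + 15268.22 + 6534.21 + 3974 + 1658.61 = 172570.21
Index = 155337.73 / 172570.21 × 100 = 90.0142

90.01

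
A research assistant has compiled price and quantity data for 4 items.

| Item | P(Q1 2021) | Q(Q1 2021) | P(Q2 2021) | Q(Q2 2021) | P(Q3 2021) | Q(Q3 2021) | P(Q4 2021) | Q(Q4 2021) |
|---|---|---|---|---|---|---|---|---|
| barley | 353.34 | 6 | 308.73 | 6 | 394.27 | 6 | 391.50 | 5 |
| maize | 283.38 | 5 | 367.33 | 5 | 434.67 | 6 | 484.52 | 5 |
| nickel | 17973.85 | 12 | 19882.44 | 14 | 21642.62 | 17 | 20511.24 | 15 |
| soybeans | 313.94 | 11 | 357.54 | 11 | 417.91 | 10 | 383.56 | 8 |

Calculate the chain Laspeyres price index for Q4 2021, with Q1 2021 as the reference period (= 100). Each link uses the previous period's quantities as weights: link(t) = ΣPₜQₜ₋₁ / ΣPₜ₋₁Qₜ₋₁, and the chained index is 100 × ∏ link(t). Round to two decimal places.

Link Q1 2021→Q2 2021:
ΣP(Q2 2021)Q(Q1 2021) = 308.73×6 + 367.33×5 + 19882.44×12 + 357.54×11 = 1852.38 + 1836.65 + 238589.28 + 3932.94 = 246211.25
ΣP(Q1 2021)Q(Q1 2021) = 353.34×6 + 283.38×5 + 17973.85×12 + 313.94×11 = 2120.04 + 1416.9 + 215686.2 + 3453.34 = 222676.48
link = 246211.25/222676.48 = 1.105690
Link Q2 2021→Q3 2021:
ΣP(Q3 2021)Q(Q2 2021) = 394.27×6 + 434.67×5 + 21642.62×14 + 417.91×11 = 2365.62 + 2173.35 + 302996.68 + 4597.01 = 312132.66
ΣP(Q2 2021)Q(Q2 2021) = 308.73×6 + 367.33×5 + 19882.44×14 + 357.54×11 = 1852.38 + 1836.65 + 278354.16 + 3932.94 = 285976.13
link = 312132.66/285976.13 = 1.091464
Link Q3 2021→Q4 2021:
ΣP(Q4 2021)Q(Q3 2021) = 391.50×6 + 484.52×6 + 20511.24×17 + 383.56×10 = 2349 + 2907.12 + 348691.08 + 3835.6 = 357782.8
ΣP(Q3 2021)Q(Q3 2021) = 394.27×6 + 434.67×6 + 21642.62×17 + 417.91×10 = 2365.62 + 2608.02 + 367924.54 + 4179.1 = 377077.28
link = 357782.8/377077.28 = 0.948831
Chained index = 100 × 1.105690 × 1.091464 × 0.948831 = 114.5070

114.51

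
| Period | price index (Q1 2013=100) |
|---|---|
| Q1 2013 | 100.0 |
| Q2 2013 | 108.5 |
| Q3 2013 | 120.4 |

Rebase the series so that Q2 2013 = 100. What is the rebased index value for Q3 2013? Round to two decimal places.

110.97

Rebased(Q3 2013) = 120.4 / 108.5 × 100 = 110.9677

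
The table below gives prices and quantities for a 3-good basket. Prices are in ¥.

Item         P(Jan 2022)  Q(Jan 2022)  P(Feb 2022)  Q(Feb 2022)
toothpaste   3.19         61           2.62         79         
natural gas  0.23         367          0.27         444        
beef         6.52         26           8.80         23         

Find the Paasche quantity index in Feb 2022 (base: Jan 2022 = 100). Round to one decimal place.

108.5

Paasche quantity index uses current-period prices as weights.
ΣP(Feb 2022)·Q(Feb 2022) = 2.62×79 + 0.27×444 + 8.80×23 = 206.98 + 119.88 + 202.4 = 529.26
ΣP(Feb 2022)·Q(Jan 2022) = 2.62×61 + 0.27×367 + 8.80×26 = 159.82 + 99.09 + 228.8 = 487.71
Index = 529.26 / 487.71 × 100 = 108.5194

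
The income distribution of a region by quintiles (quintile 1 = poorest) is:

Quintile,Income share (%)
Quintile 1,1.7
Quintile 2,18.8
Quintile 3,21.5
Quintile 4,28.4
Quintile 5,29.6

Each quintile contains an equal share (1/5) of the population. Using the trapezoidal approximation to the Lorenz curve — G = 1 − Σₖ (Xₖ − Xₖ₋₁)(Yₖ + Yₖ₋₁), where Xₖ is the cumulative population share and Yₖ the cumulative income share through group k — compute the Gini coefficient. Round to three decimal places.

0.262

Cumulative income shares Yₖ: 0.0170, 0.2050, 0.4200, 0.7040, 1.0000
Σ (Xₖ−Xₖ₋₁)(Yₖ+Yₖ₋₁) = (1/5)(0.0170+0.0000) + (1/5)(0.2050+0.0170) + (1/5)(0.4200+0.2050) + (1/5)(0.7040+0.4200) + (1/5)(1.0000+0.7040)
  = 0.0034 + 0.0444 + 0.1250 + 0.2248 + 0.3408 = 0.7384
G = 1 − 0.7384 = 0.2616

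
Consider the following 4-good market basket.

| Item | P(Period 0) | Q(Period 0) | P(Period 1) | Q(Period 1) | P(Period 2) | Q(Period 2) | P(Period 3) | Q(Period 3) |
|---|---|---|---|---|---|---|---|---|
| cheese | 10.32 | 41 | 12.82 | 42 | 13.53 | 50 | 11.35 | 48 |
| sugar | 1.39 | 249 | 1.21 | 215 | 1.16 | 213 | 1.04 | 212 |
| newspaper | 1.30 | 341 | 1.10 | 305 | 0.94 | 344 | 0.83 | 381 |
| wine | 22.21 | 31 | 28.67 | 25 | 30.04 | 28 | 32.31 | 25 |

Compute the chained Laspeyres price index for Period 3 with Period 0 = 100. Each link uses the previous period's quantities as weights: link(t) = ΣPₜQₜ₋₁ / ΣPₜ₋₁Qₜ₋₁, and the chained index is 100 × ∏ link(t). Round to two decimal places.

Link Period 0→Period 1:
ΣP(Period 1)Q(Period 0) = 12.82×41 + 1.21×249 + 1.10×341 + 28.67×31 = 525.62 + 301.29 + 375.1 + 888.77 = 2090.78
ΣP(Period 0)Q(Period 0) = 10.32×41 + 1.39×249 + 1.30×341 + 22.21×31 = 423.12 + 346.11 + 443.3 + 688.51 = 1901.04
link = 2090.78/1901.04 = 1.099809
Link Period 1→Period 2:
ΣP(Period 2)Q(Period 1) = 13.53×42 + 1.16×215 + 0.94×305 + 30.04×25 = 568.26 + 249.4 + 286.7 + 751 = 1855.36
ΣP(Period 1)Q(Period 1) = 12.82×42 + 1.21×215 + 1.10×305 + 28.67×25 = 538.44 + 260.15 + 335.5 + 716.75 = 1850.84
link = 1855.36/1850.84 = 1.002442
Link Period 2→Period 3:
ΣP(Period 3)Q(Period 2) = 11.35×50 + 1.04×213 + 0.83×344 + 32.31×28 = 567.5 + 221.52 + 285.52 + 904.68 = 1979.22
ΣP(Period 2)Q(Period 2) = 13.53×50 + 1.16×213 + 0.94×344 + 30.04×28 = 676.5 + 247.08 + 323.36 + 841.12 = 2088.06
link = 1979.22/2088.06 = 0.947875
Chained index = 100 × 1.099809 × 1.002442 × 0.947875 = 104.5027

104.50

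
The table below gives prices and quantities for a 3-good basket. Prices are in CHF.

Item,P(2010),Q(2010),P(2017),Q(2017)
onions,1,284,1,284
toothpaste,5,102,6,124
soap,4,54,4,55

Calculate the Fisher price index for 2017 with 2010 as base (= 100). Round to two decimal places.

Laspeyres component (base-period weights):
ΣP(2017)Q(2010) = 1×284 + 6×102 + 4×54 = 284 + 612 + 216 = 1112
ΣP(2010)Q(2010) = 1×284 + 5×102 + 4×54 = 284 + 510 + 216 = 1010
L = 1112 / 1010 × 100 = 110.0990
Paasche component (current-period weights):
ΣP(2017)Q(2017) = 1×284 + 6×124 + 4×55 = 284 + 744 + 220 = 1248
ΣP(2010)Q(2017) = 1×284 + 5×124 + 4×55 = 284 + 620 + 220 = 1124
P = 1248 / 1124 × 100 = 111.0320
Fisher = √(L × P) = √(110.0990 × 111.0320) = 110.5645

110.56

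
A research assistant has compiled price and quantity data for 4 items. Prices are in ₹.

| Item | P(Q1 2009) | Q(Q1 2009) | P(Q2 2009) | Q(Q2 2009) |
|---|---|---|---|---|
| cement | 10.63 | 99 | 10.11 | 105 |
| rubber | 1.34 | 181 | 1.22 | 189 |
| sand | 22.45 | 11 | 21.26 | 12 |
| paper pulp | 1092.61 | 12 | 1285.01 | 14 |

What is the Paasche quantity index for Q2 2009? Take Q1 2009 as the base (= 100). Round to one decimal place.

Paasche quantity index uses current-period prices as weights.
ΣP(Q2 2009)·Q(Q2 2009) = 10.11×105 + 1.22×189 + 21.26×12 + 1285.01×14 = 1061.55 + 230.58 + 255.12 + 17990.14 = 19537.39
ΣP(Q2 2009)·Q(Q1 2009) = 10.11×99 + 1.22×181 + 21.26×11 + 1285.01×12 = 1000.89 + 220.82 + 233.86 + 15420.12 = 16875.69
Index = 19537.39 / 16875.69 × 100 = 115.7724

115.8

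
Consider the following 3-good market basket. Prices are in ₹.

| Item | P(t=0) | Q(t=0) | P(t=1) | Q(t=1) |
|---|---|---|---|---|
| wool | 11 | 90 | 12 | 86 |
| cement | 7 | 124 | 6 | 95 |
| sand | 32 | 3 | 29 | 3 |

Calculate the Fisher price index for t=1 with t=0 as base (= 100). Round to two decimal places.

98.37

Laspeyres component (base-period weights):
ΣP(t=1)Q(t=0) = 12×90 + 6×124 + 29×3 = 1080 + 744 + 87 = 1911
ΣP(t=0)Q(t=0) = 11×90 + 7×124 + 32×3 = 990 + 868 + 96 = 1954
L = 1911 / 1954 × 100 = 97.7994
Paasche component (current-period weights):
ΣP(t=1)Q(t=1) = 12×86 + 6×95 + 29×3 = 1032 + 570 + 87 = 1689
ΣP(t=0)Q(t=1) = 11×86 + 7×95 + 32×3 = 946 + 665 + 96 = 1707
P = 1689 / 1707 × 100 = 98.9455
Fisher = √(L × P) = √(97.7994 × 98.9455) = 98.3708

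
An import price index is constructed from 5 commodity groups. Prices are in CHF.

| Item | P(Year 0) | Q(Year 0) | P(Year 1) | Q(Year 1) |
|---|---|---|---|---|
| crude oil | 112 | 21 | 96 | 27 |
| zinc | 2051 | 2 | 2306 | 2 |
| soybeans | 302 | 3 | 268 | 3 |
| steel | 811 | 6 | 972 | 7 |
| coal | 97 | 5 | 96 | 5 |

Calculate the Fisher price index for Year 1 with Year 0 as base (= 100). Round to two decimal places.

107.93

Laspeyres component (base-period weights):
ΣP(Year 1)Q(Year 0) = 96×21 + 2306×2 + 268×3 + 972×6 + 96×5 = 2016 + 4612 + 804 + 5832 + 480 = 13744
ΣP(Year 0)Q(Year 0) = 112×21 + 2051×2 + 302×3 + 811×6 + 97×5 = 2352 + 4102 + 906 + 4866 + 485 = 12711
L = 13744 / 12711 × 100 = 108.1268
Paasche component (current-period weights):
ΣP(Year 1)Q(Year 1) = 96×27 + 2306×2 + 268×3 + 972×7 + 96×5 = 2592 + 4612 + 804 + 6804 + 480 = 15292
ΣP(Year 0)Q(Year 1) = 112×27 + 2051×2 + 302×3 + 811×7 + 97×5 = 3024 + 4102 + 906 + 5677 + 485 = 14194
P = 15292 / 14194 × 100 = 107.7357
Fisher = √(L × P) = √(108.1268 × 107.7357) = 107.9311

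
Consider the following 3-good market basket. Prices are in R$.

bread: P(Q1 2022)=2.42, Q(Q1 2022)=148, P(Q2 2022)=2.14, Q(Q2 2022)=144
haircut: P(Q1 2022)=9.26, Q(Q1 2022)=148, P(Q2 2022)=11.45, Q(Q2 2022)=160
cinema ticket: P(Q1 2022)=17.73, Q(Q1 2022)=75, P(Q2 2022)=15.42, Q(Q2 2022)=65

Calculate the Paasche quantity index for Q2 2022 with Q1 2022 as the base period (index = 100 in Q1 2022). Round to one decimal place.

99.2

Paasche quantity index uses current-period prices as weights.
ΣP(Q2 2022)·Q(Q2 2022) = 2.14×144 + 11.45×160 + 15.42×65 = 308.16 + 1832 + 1002.3 = 3142.46
ΣP(Q2 2022)·Q(Q1 2022) = 2.14×148 + 11.45×148 + 15.42×75 = 316.72 + 1694.6 + 1156.5 = 3167.82
Index = 3142.46 / 3167.82 × 100 = 99.1994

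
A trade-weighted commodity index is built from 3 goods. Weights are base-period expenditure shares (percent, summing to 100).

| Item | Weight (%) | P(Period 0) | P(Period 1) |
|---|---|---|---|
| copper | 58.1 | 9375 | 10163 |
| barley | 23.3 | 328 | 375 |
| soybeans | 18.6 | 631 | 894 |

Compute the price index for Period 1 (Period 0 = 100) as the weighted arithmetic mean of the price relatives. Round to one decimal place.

116.0

copper: 58.1 × (10163/9375) = 58.1 × 1.084053 = 62.9835
barley: 23.3 × (375/328) = 23.3 × 1.143293 = 26.6387
soybeans: 18.6 × (894/631) = 18.6 × 1.416799 = 26.3525
Index = Σ wᵢ·(p₁ᵢ/p₀ᵢ) = 62.9835 + 26.6387 + 26.3525 = 115.9747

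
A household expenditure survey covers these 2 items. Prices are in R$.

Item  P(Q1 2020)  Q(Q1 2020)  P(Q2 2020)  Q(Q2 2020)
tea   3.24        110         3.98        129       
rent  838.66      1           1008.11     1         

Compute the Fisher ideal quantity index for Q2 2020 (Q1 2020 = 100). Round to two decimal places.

105.19

Laspeyres component (base-period weights):
ΣP(Q1 2020)Q(Q2 2020) = 3.24×129 + 838.66×1 = 417.96 + 838.66 = 1256.62
ΣP(Q1 2020)Q(Q1 2020) = 3.24×110 + 838.66×1 = 356.4 + 838.66 = 1195.06
L = 1256.62 / 1195.06 × 100 = 105.1512
Paasche component (current-period weights):
ΣP(Q2 2020)Q(Q2 2020) = 3.98×129 + 1008.11×1 = 513.42 + 1008.11 = 1521.53
ΣP(Q2 2020)Q(Q1 2020) = 3.98×110 + 1008.11×1 = 437.8 + 1008.11 = 1445.91
P = 1521.53 / 1445.91 × 100 = 105.2299
Fisher = √(L × P) = √(105.1512 × 105.2299) = 105.1906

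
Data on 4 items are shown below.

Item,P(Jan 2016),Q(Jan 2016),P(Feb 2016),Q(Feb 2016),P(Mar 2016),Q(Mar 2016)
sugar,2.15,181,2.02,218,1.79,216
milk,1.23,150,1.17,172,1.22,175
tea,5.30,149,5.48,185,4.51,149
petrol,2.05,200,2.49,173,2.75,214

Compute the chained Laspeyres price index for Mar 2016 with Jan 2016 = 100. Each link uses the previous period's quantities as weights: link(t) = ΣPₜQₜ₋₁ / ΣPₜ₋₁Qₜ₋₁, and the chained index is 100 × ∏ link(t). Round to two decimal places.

95.81

Link Jan 2016→Feb 2016:
ΣP(Feb 2016)Q(Jan 2016) = 2.02×181 + 1.17×150 + 5.48×149 + 2.49×200 = 365.62 + 175.5 + 816.52 + 498 = 1855.64
ΣP(Jan 2016)Q(Jan 2016) = 2.15×181 + 1.23×150 + 5.30×149 + 2.05×200 = 389.15 + 184.5 + 789.7 + 410 = 1773.35
link = 1855.64/1773.35 = 1.046404
Link Feb 2016→Mar 2016:
ΣP(Mar 2016)Q(Feb 2016) = 1.79×218 + 1.22×172 + 4.51×185 + 2.75×173 = 390.22 + 209.84 + 834.35 + 475.75 = 1910.16
ΣP(Feb 2016)Q(Feb 2016) = 2.02×218 + 1.17×172 + 5.48×185 + 2.49×173 = 440.36 + 201.24 + 1013.8 + 430.77 = 2086.17
link = 1910.16/2086.17 = 0.915630
Chained index = 100 × 1.046404 × 0.915630 = 95.8119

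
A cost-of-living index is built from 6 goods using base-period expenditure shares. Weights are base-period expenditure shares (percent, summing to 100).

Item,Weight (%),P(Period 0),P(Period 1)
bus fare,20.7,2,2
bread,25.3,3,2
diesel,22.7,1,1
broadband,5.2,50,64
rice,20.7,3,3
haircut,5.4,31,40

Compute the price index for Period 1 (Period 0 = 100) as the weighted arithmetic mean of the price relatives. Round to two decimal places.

94.59

bus fare: 20.7 × (2/2) = 20.7 × 1.000000 = 20.7000
bread: 25.3 × (2/3) = 25.3 × 0.666667 = 16.8667
diesel: 22.7 × (1/1) = 22.7 × 1.000000 = 22.7000
broadband: 5.2 × (64/50) = 5.2 × 1.280000 = 6.6560
rice: 20.7 × (3/3) = 20.7 × 1.000000 = 20.7000
haircut: 5.4 × (40/31) = 5.4 × 1.290323 = 6.9677
Index = Σ wᵢ·(p₁ᵢ/p₀ᵢ) = 20.7000 + 16.8667 + 22.7000 + 6.6560 + 20.7000 + 6.9677 = 94.5904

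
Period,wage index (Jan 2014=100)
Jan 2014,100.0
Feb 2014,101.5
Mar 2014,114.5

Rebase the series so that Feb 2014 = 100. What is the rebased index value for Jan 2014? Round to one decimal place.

98.5

Rebased(Jan 2014) = 100.0 / 101.5 × 100 = 98.5222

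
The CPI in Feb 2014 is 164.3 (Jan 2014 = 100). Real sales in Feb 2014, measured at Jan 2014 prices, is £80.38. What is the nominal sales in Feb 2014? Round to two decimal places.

132.06

Nominal = Real × (Index/100) = 80.38 × (164.3/100)
        = 80.38 × 1.643 = 132.0643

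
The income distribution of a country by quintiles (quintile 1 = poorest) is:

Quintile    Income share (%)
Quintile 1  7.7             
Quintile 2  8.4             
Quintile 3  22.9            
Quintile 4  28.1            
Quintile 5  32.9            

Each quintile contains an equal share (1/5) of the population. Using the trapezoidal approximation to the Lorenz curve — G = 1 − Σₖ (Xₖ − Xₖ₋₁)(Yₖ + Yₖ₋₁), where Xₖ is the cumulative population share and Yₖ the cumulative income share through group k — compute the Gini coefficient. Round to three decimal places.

Cumulative income shares Yₖ: 0.0770, 0.1610, 0.3900, 0.6710, 1.0000
Σ (Xₖ−Xₖ₋₁)(Yₖ+Yₖ₋₁) = (1/5)(0.0770+0.0000) + (1/5)(0.1610+0.0770) + (1/5)(0.3900+0.1610) + (1/5)(0.6710+0.3900) + (1/5)(1.0000+0.6710)
  = 0.0154 + 0.0476 + 0.1102 + 0.2122 + 0.3342 = 0.7196
G = 1 − 0.7196 = 0.2804

0.280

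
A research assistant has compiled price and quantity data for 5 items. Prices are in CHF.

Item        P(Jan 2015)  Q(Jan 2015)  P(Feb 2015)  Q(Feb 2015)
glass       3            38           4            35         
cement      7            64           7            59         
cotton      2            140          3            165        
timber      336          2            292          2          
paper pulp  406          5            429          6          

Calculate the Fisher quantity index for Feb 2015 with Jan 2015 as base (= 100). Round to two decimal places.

Laspeyres component (base-period weights):
ΣP(Jan 2015)Q(Feb 2015) = 3×35 + 7×59 + 2×165 + 336×2 + 406×6 = 105 + 413 + 330 + 672 + 2436 = 3956
ΣP(Jan 2015)Q(Jan 2015) = 3×38 + 7×64 + 2×140 + 336×2 + 406×5 = 114 + 448 + 280 + 672 + 2030 = 3544
L = 3956 / 3544 × 100 = 111.6253
Paasche component (current-period weights):
ΣP(Feb 2015)Q(Feb 2015) = 4×35 + 7×59 + 3×165 + 292×2 + 429×6 = 140 + 413 + 495 + 584 + 2574 = 4206
ΣP(Feb 2015)Q(Jan 2015) = 4×38 + 7×64 + 3×140 + 292×2 + 429×5 = 152 + 448 + 420 + 584 + 2145 = 3749
P = 4206 / 3749 × 100 = 112.1899
Fisher = √(L × P) = √(111.6253 × 112.1899) = 111.9072

111.91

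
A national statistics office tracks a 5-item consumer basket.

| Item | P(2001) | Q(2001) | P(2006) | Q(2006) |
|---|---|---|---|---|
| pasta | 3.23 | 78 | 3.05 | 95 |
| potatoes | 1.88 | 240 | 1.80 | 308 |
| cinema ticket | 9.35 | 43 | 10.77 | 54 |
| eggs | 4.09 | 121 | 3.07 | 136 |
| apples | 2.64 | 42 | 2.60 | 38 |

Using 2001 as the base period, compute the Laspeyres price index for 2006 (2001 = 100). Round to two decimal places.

94.31

Laspeyres price index uses base-period quantities as weights.
ΣP(2006)·Q(2001) = 3.05×78 + 1.80×240 + 10.77×43 + 3.07×121 + 2.60×42 = 237.9 + 432 + 463.11 + 371.47 + 109.2 = 1613.68
ΣP(2001)·Q(2001) = 3.23×78 + 1.88×240 + 9.35×43 + 4.09×121 + 2.64×42 = 251.94 + 451.2 + 402.05 + 494.89 + 110.88 = 1710.96
Index = 1613.68 / 1710.96 × 100 = 94.3143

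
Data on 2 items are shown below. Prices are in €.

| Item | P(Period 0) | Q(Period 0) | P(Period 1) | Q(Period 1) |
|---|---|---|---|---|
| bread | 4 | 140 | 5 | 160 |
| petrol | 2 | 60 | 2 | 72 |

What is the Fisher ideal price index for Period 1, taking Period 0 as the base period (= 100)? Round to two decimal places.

Laspeyres component (base-period weights):
ΣP(Period 1)Q(Period 0) = 5×140 + 2×60 = 700 + 120 = 820
ΣP(Period 0)Q(Period 0) = 4×140 + 2×60 = 560 + 120 = 680
L = 820 / 680 × 100 = 120.5882
Paasche component (current-period weights):
ΣP(Period 1)Q(Period 1) = 5×160 + 2×72 = 800 + 144 = 944
ΣP(Period 0)Q(Period 1) = 4×160 + 2×72 = 640 + 144 = 784
P = 944 / 784 × 100 = 120.4082
Fisher = √(L × P) = √(120.5882 × 120.4082) = 120.4982

120.50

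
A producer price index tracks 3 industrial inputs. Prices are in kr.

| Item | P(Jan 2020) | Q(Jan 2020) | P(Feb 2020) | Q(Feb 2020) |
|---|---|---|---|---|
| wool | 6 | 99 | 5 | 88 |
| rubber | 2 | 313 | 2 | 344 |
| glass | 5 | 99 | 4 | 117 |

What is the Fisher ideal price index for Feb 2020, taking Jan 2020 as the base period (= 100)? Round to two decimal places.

Laspeyres component (base-period weights):
ΣP(Feb 2020)Q(Jan 2020) = 5×99 + 2×313 + 4×99 = 495 + 626 + 396 = 1517
ΣP(Jan 2020)Q(Jan 2020) = 6×99 + 2×313 + 5×99 = 594 + 626 + 495 = 1715
L = 1517 / 1715 × 100 = 88.4548
Paasche component (current-period weights):
ΣP(Feb 2020)Q(Feb 2020) = 5×88 + 2×344 + 4×117 = 440 + 688 + 468 = 1596
ΣP(Jan 2020)Q(Feb 2020) = 6×88 + 2×344 + 5×117 = 528 + 688 + 585 = 1801
P = 1596 / 1801 × 100 = 88.6174
Fisher = √(L × P) = √(88.4548 × 88.6174) = 88.5361

88.54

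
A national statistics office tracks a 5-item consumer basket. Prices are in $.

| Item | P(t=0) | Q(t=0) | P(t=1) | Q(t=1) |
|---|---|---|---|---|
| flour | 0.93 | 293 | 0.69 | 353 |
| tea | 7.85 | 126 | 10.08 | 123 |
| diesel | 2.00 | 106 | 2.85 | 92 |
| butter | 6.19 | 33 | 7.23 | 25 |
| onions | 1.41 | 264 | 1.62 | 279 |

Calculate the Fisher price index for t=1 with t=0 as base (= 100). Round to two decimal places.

Laspeyres component (base-period weights):
ΣP(t=1)Q(t=0) = 0.69×293 + 10.08×126 + 2.85×106 + 7.23×33 + 1.62×264 = 202.17 + 1270.08 + 302.1 + 238.59 + 427.68 = 2440.62
ΣP(t=0)Q(t=0) = 0.93×293 + 7.85×126 + 2.00×106 + 6.19×33 + 1.41×264 = 272.49 + 989.1 + 212 + 204.27 + 372.24 = 2050.1
L = 2440.62 / 2050.1 × 100 = 119.0488
Paasche component (current-period weights):
ΣP(t=1)Q(t=1) = 0.69×353 + 10.08×123 + 2.85×92 + 7.23×25 + 1.62×279 = 243.57 + 1239.84 + 262.2 + 180.75 + 451.98 = 2378.34
ΣP(t=0)Q(t=1) = 0.93×353 + 7.85×123 + 2.00×92 + 6.19×25 + 1.41×279 = 328.29 + 965.55 + 184 + 154.75 + 393.39 = 2025.98
P = 2378.34 / 2025.98 × 100 = 117.3921
Fisher = √(L × P) = √(119.0488 × 117.3921) = 118.2175

118.22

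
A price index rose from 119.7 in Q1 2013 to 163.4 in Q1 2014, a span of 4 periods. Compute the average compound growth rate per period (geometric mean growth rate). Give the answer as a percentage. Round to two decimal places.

8.09%

Growth factor = (163.4/119.7)^(1/4) = (1.365079)^(1/4) = 1.080910
Growth rate = 1.080910 − 1 = 0.080910 = 8.0910%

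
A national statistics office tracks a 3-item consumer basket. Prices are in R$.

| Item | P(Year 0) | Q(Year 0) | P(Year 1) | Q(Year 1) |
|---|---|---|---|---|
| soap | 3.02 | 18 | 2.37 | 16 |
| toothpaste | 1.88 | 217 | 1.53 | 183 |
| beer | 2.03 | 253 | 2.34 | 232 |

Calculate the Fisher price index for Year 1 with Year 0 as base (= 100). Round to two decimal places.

Laspeyres component (base-period weights):
ΣP(Year 1)Q(Year 0) = 2.37×18 + 1.53×217 + 2.34×253 = 42.66 + 332.01 + 592.02 = 966.69
ΣP(Year 0)Q(Year 0) = 3.02×18 + 1.88×217 + 2.03×253 = 54.36 + 407.96 + 513.59 = 975.91
L = 966.69 / 975.91 × 100 = 99.0552
Paasche component (current-period weights):
ΣP(Year 1)Q(Year 1) = 2.37×16 + 1.53×183 + 2.34×232 = 37.92 + 279.99 + 542.88 = 860.79
ΣP(Year 0)Q(Year 1) = 3.02×16 + 1.88×183 + 2.03×232 = 48.32 + 344.04 + 470.96 = 863.32
P = 860.79 / 863.32 × 100 = 99.7069
Fisher = √(L × P) = √(99.0552 × 99.7069) = 99.3806

99.38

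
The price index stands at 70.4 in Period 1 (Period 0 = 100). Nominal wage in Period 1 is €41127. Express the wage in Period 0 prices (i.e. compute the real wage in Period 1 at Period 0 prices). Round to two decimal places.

58419.03

Real = Nominal ÷ (Index/100) = 41127 ÷ (70.4/100)
     = 41127 ÷ 0.704 = 58419.0341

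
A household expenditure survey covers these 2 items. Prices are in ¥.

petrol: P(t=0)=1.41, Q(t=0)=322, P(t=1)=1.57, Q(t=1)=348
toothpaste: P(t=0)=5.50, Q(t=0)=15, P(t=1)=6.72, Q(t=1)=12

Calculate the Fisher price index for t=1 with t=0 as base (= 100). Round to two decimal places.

112.82

Laspeyres component (base-period weights):
ΣP(t=1)Q(t=0) = 1.57×322 + 6.72×15 = 505.54 + 100.8 = 606.34
ΣP(t=0)Q(t=0) = 1.41×322 + 5.50×15 = 454.02 + 82.5 = 536.52
L = 606.34 / 536.52 × 100 = 113.0135
Paasche component (current-period weights):
ΣP(t=1)Q(t=1) = 1.57×348 + 6.72×12 = 546.36 + 80.64 = 627
ΣP(t=0)Q(t=1) = 1.41×348 + 5.50×12 = 490.68 + 66 = 556.68
P = 627 / 556.68 × 100 = 112.6320
Fisher = √(L × P) = √(113.0135 × 112.6320) = 112.8226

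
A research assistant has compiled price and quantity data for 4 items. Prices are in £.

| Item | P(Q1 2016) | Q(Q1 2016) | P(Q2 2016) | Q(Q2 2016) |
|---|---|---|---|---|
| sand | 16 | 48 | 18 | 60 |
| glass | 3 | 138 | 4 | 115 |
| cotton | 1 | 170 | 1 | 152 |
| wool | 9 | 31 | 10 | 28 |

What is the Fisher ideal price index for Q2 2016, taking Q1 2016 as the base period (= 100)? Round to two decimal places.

115.82

Laspeyres component (base-period weights):
ΣP(Q2 2016)Q(Q1 2016) = 18×48 + 4×138 + 1×170 + 10×31 = 864 + 552 + 170 + 310 = 1896
ΣP(Q1 2016)Q(Q1 2016) = 16×48 + 3×138 + 1×170 + 9×31 = 768 + 414 + 170 + 279 = 1631
L = 1896 / 1631 × 100 = 116.2477
Paasche component (current-period weights):
ΣP(Q2 2016)Q(Q2 2016) = 18×60 + 4×115 + 1×152 + 10×28 = 1080 + 460 + 152 + 280 = 1972
ΣP(Q1 2016)Q(Q2 2016) = 16×60 + 3×115 + 1×152 + 9×28 = 960 + 345 + 152 + 252 = 1709
P = 1972 / 1709 × 100 = 115.3891
Fisher = √(L × P) = √(116.2477 × 115.3891) = 115.8176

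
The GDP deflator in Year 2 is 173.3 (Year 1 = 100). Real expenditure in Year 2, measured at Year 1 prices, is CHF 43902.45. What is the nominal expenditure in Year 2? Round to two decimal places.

76082.95

Nominal = Real × (Index/100) = 43902.45 × (173.3/100)
        = 43902.45 × 1.733 = 76082.9459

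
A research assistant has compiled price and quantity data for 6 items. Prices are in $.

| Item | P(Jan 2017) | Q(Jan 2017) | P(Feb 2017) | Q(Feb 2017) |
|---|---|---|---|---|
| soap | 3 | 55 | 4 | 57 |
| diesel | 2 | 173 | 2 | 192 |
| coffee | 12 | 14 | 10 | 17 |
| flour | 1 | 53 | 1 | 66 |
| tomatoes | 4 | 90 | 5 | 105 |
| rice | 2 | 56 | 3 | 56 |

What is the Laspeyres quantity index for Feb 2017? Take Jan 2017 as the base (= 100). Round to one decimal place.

Laspeyres quantity index uses base-period prices as weights.
ΣP(Jan 2017)·Q(Feb 2017) = 3×57 + 2×192 + 12×17 + 1×66 + 4×105 + 2×56 = 171 + 384 + 204 + 66 + 420 + 112 = 1357
ΣP(Jan 2017)·Q(Jan 2017) = 3×55 + 2×173 + 12×14 + 1×53 + 4×90 + 2×56 = 165 + 346 + 168 + 53 + 360 + 112 = 1204
Index = 1357 / 1204 × 100 = 112.7076

112.7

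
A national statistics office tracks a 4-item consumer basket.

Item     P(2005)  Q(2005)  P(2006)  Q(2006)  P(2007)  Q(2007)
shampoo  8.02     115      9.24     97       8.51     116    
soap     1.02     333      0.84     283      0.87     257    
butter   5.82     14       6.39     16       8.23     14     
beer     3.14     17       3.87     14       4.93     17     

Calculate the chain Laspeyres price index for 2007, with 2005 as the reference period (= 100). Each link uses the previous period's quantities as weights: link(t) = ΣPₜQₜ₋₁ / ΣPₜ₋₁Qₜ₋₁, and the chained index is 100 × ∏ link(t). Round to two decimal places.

105.71

Link 2005→2006:
ΣP(2006)Q(2005) = 9.24×115 + 0.84×333 + 6.39×14 + 3.87×17 = 1062.6 + 279.72 + 89.46 + 65.79 = 1497.57
ΣP(2005)Q(2005) = 8.02×115 + 1.02×333 + 5.82×14 + 3.14×17 = 922.3 + 339.66 + 81.48 + 53.38 = 1396.82
link = 1497.57/1396.82 = 1.072128
Link 2006→2007:
ΣP(2007)Q(2006) = 8.51×97 + 0.87×283 + 8.23×16 + 4.93×14 = 825.47 + 246.21 + 131.68 + 69.02 = 1272.38
ΣP(2006)Q(2006) = 9.24×97 + 0.84×283 + 6.39×16 + 3.87×14 = 896.28 + 237.72 + 102.24 + 54.18 = 1290.42
link = 1272.38/1290.42 = 0.986020
Chained index = 100 × 1.072128 × 0.986020 = 105.7140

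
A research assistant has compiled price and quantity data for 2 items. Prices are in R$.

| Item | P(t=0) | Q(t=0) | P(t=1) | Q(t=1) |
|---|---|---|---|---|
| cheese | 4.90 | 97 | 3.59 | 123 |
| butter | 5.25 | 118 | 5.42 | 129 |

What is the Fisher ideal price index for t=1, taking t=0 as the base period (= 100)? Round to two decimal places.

89.67

Laspeyres component (base-period weights):
ΣP(t=1)Q(t=0) = 3.59×97 + 5.42×118 = 348.23 + 639.56 = 987.79
ΣP(t=0)Q(t=0) = 4.90×97 + 5.25×118 = 475.3 + 619.5 = 1094.8
L = 987.79 / 1094.8 × 100 = 90.2256
Paasche component (current-period weights):
ΣP(t=1)Q(t=1) = 3.59×123 + 5.42×129 = 441.57 + 699.18 = 1140.75
ΣP(t=0)Q(t=1) = 4.90×123 + 5.25×129 = 602.7 + 677.25 = 1279.95
P = 1140.75 / 1279.95 × 100 = 89.1246
Fisher = √(L × P) = √(90.2256 × 89.1246) = 89.6734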